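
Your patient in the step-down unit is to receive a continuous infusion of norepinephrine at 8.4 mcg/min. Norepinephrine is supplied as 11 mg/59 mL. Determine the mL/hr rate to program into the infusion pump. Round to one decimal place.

2.7 mL/hr

8.4 mcg/min × 60 min/hr = 504 mcg/hr
Concentration = 11 mg ÷ 59 mL = 0.1864407 mg/mL = 186.4407 mcg/mL
Rate = 504 mcg/hr ÷ 186.4407 mcg/mL = 2.703273 mL/hr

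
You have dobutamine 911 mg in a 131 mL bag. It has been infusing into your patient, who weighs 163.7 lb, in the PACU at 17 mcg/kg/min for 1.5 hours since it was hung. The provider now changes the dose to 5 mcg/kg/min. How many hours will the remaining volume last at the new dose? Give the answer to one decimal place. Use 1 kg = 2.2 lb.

35.7 hours

Initial rate:
Weight = 163.7 lb ÷ 2.2 lb/kg = 74.40909 kg
Dose = 17 mcg/kg/min × 74.40909 kg = 1264.955 mcg/min
1264.955 mcg/min × 60 min/hr = 75897.27 mcg/hr
Concentration = 911 mg ÷ 131 mL = 6.954198 mg/mL = 6954.198 mcg/mL
Rate = 75897.27 mcg/hr ÷ 6954.198 mcg/mL = 10.91388 mL/hr
Volume infused so far = 10.91388 mL/hr × 1.5 hr = 16.37082 mL
Volume remaining = 131 − 16.37082 = 114.6292 mL
New rate:
Dose = 5 mcg/kg/min × 74.40909 kg = 372.0455 mcg/min
372.0455 mcg/min × 60 min/hr = 22322.73 mcg/hr
Rate = 22322.73 mcg/hr ÷ 6954.198 mcg/mL = 3.209964 mL/hr
Time remaining = 114.6292 mL ÷ 3.209964 mL/hr = 35.71043 hr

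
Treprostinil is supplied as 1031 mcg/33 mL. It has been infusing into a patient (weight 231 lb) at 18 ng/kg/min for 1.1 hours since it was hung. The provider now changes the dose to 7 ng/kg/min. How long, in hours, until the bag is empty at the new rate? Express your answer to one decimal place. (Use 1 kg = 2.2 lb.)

20.6 hours

Initial rate:
Weight = 231 lb ÷ 2.2 lb/kg = 105 kg
Dose = 18 ng/kg/min × 105 kg = 1890 ng/min
1890 ng/min × 60 min/hr = 113400 ng/hr
Concentration = 1031 mcg ÷ 33 mL = 31.24242 mcg/mL = 31242.42 ng/mL
Rate = 113400 ng/hr ÷ 31242.42 ng/mL = 3.62968 mL/hr
Volume infused so far = 3.62968 mL/hr × 1.1 hr = 3.992648 mL
Volume remaining = 33 − 3.992648 = 29.00735 mL
New rate:
Dose = 7 ng/kg/min × 105 kg = 735 ng/min
735 ng/min × 60 min/hr = 44100 ng/hr
Rate = 44100 ng/hr ÷ 31242.42 ng/mL = 1.411542 mL/hr
Time remaining = 29.00735 mL ÷ 1.411542 mL/hr = 20.55011 hr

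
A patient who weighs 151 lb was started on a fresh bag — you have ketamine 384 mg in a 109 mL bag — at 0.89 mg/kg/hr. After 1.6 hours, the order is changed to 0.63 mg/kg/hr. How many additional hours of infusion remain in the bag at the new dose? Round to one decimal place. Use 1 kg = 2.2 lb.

Initial rate:
Weight = 151 lb ÷ 2.2 lb/kg = 68.63636 kg
Dose = 0.89 mg/kg/hr × 68.63636 kg = 61.08636 mg/hr
Concentration = 384 mg ÷ 109 mL = 3.522936 mg/mL
Rate = 61.08636 mg/hr ÷ 3.522936 mg/mL = 17.33962 mL/hr
Volume infused so far = 17.33962 mL/hr × 1.6 hr = 27.74339 mL
Volume remaining = 109 − 27.74339 = 81.25661 mL
New rate:
Dose = 0.63 mg/kg/hr × 68.63636 kg = 43.24091 mg/hr
Rate = 43.24091 mg/hr ÷ 3.522936 mg/mL = 12.27411 mL/hr
Time remaining = 81.25661 mL ÷ 12.27411 mL/hr = 6.620162 hr

6.6 hours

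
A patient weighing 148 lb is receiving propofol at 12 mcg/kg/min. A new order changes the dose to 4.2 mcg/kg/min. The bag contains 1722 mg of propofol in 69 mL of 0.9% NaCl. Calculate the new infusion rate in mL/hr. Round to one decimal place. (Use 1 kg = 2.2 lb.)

0.7 mL/hr

Weight = 148 lb ÷ 2.2 lb/kg = 67.27273 kg
Dose = 4.2 mcg/kg/min × 67.27273 kg = 282.5455 mcg/min
282.5455 mcg/min × 60 min/hr = 16952.73 mcg/hr
Concentration = 1722 mg ÷ 69 mL = 24.95652 mg/mL = 24956.52 mcg/mL
Rate = 16952.73 mcg/hr ÷ 24956.52 mcg/mL = 0.6792905 mL/hr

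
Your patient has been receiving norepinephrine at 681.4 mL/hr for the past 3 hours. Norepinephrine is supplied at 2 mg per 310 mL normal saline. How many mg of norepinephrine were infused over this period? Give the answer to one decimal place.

Concentration = 2 mg ÷ 310 mL = 0.006451613 mg/mL = 6.451613 mcg/mL
Drug rate = 681.4 mL/hr × 6.451613 mcg/mL = 4396.129 mcg/hr
Total = 4396.129 mcg/hr × 3 hr = 13188.39 mcg = 13.18839 mg

13.2 mg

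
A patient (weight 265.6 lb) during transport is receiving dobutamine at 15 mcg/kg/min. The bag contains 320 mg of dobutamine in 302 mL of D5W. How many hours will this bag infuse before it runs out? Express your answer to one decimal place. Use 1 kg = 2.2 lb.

2.9 hours

Weight = 265.6 lb ÷ 2.2 lb/kg = 120.7273 kg
Dose = 15 mcg/kg/min × 120.7273 kg = 1810.909 mcg/min
1810.909 mcg/min × 60 min/hr = 108654.5 mcg/hr
Concentration = 320 mg ÷ 302 mL = 1.059603 mg/mL = 1059.603 mcg/mL
Rate = 108654.5 mcg/hr ÷ 1059.603 mcg/mL = 102.5427 mL/hr
Duration = 302 mL ÷ 102.5427 mL/hr = 2.945114 hr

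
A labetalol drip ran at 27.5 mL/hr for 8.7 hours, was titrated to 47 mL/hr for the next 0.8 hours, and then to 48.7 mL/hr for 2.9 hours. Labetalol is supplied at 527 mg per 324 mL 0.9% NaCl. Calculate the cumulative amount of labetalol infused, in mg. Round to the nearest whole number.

680 mg

Concentration = 527 mg ÷ 324 mL = 1.626543 mg/mL
Stage 1: 27.5 mL/hr × 8.7 hr = 239.25 mL → 239.25 mL × 1.626543 mg/mL = 389.1505 mg
Stage 2: 47 mL/hr × 0.8 hr = 37.6 mL → 37.6 mL × 1.626543 mg/mL = 61.15802 mg
Stage 3: 48.7 mL/hr × 2.9 hr = 141.23 mL → 141.23 mL × 1.626543 mg/mL = 229.7167 mg
Total = 389.1505 + 61.15802 + 229.7167 = 680.0252 mg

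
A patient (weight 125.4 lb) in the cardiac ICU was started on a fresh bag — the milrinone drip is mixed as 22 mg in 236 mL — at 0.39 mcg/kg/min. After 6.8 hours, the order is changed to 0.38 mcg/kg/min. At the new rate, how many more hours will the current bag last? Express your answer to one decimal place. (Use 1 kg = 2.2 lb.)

Initial rate:
Weight = 125.4 lb ÷ 2.2 lb/kg = 57 kg
Dose = 0.39 mcg/kg/min × 57 kg = 22.23 mcg/min
22.23 mcg/min × 60 min/hr = 1333.8 mcg/hr
Concentration = 22 mg ÷ 236 mL = 0.09322034 mg/mL = 93.22034 mcg/mL
Rate = 1333.8 mcg/hr ÷ 93.22034 mcg/mL = 14.30804 mL/hr
Volume infused so far = 14.30804 mL/hr × 6.8 hr = 97.29465 mL
Volume remaining = 236 − 97.29465 = 138.7054 mL
New rate:
Dose = 0.38 mcg/kg/min × 57 kg = 21.66 mcg/min
21.66 mcg/min × 60 min/hr = 1299.6 mcg/hr
Rate = 1299.6 mcg/hr ÷ 93.22034 mcg/mL = 13.94116 mL/hr
Time remaining = 138.7054 mL ÷ 13.94116 mL/hr = 9.949338 hr

9.9 hours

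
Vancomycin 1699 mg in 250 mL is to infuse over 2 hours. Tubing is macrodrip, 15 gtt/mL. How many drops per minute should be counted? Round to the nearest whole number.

31 gtt/min

250 mL ÷ (2 hr × 60 = 120 min) = 2.083333 mL/min
2.083333 mL/min × 15 gtt/mL = 31.25 gtt/min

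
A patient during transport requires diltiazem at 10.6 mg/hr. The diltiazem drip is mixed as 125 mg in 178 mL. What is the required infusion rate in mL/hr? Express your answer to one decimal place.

15.1 mL/hr

Concentration = 125 mg ÷ 178 mL = 0.7022472 mg/mL
Rate = 10.6 mg/hr ÷ 0.7022472 mg/mL = 15.0944 mL/hr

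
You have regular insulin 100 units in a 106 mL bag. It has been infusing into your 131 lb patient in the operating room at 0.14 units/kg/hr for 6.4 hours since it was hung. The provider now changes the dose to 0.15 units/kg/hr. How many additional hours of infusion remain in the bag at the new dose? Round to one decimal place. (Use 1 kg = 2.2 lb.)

5.2 hours

Initial rate:
Weight = 131 lb ÷ 2.2 lb/kg = 59.54545 kg
Dose = 0.14 units/kg/hr × 59.54545 kg = 8.336364 units/hr
Concentration = 100 units ÷ 106 mL = 0.9433962 units/mL
Rate = 8.336364 units/hr ÷ 0.9433962 units/mL = 8.836545 mL/hr
Volume infused so far = 8.836545 mL/hr × 6.4 hr = 56.55389 mL
Volume remaining = 106 − 56.55389 = 49.44611 mL
New rate:
Dose = 0.15 units/kg/hr × 59.54545 kg = 8.931818 units/hr
Rate = 8.931818 units/hr ÷ 0.9433962 units/mL = 9.467727 mL/hr
Time remaining = 49.44611 mL ÷ 9.467727 mL/hr = 5.222595 hr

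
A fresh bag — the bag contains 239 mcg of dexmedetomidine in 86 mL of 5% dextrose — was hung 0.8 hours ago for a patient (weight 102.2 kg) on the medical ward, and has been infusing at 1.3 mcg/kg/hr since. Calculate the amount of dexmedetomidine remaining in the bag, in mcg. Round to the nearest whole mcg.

133 mcg

Dose = 1.3 mcg/kg/hr × 102.2 kg = 132.86 mcg/hr
Concentration = 239 mcg ÷ 86 mL = 2.77907 mcg/mL
Rate = 132.86 mcg/hr ÷ 2.77907 mcg/mL = 47.80736 mL/hr
Volume infused = 47.80736 mL/hr × 0.8 hr = 38.24589 mL
Volume remaining = 86 − 38.24589 = 47.75411 mL
Drug remaining = 47.75411 mL × 2.77907 mcg/mL = 132.712 mcg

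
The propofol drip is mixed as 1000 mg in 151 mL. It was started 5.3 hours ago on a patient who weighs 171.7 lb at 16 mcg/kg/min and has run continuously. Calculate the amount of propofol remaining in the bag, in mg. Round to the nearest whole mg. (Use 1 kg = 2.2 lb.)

Weight = 171.7 lb ÷ 2.2 lb/kg = 78.04545 kg
Dose = 16 mcg/kg/min × 78.04545 kg = 1248.727 mcg/min
1248.727 mcg/min × 60 min/hr = 74923.64 mcg/hr
Concentration = 1000 mg ÷ 151 mL = 6.622517 mg/mL = 6622.517 mcg/mL
Rate = 74923.64 mcg/hr ÷ 6622.517 mcg/mL = 11.31347 mL/hr
Volume infused = 11.31347 mL/hr × 5.3 hr = 59.96139 mL
Volume remaining = 151 − 59.96139 = 91.03861 mL
Drug remaining = 91.03861 mL × 6622.517 mcg/mL = 602904.7 mcg = 602.9047 mg

603 mg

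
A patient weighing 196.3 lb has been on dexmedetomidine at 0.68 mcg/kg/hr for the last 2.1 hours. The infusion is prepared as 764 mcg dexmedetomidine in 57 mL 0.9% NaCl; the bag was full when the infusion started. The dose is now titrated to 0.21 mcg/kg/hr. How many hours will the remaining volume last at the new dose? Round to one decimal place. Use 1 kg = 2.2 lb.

Initial rate:
Weight = 196.3 lb ÷ 2.2 lb/kg = 89.22727 kg
Dose = 0.68 mcg/kg/hr × 89.22727 kg = 60.67455 mcg/hr
Concentration = 764 mcg ÷ 57 mL = 13.40351 mcg/mL
Rate = 60.67455 mcg/hr ÷ 13.40351 mcg/mL = 4.526766 mL/hr
Volume infused so far = 4.526766 mL/hr × 2.1 hr = 9.506208 mL
Volume remaining = 57 − 9.506208 = 47.49379 mL
New rate:
Dose = 0.21 mcg/kg/hr × 89.22727 kg = 18.73773 mcg/hr
Rate = 18.73773 mcg/hr ÷ 13.40351 mcg/mL = 1.397972 mL/hr
Time remaining = 47.49379 mL ÷ 1.397972 mL/hr = 33.97335 hr

34.0 hours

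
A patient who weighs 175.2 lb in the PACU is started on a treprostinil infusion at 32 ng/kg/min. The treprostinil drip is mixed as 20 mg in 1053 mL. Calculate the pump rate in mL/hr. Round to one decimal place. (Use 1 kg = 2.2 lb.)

Weight = 175.2 lb ÷ 2.2 lb/kg = 79.63636 kg
Dose = 32 ng/kg/min × 79.63636 kg = 2548.364 ng/min
2548.364 ng/min × 60 min/hr = 152901.8 ng/hr
Concentration = 20 mg ÷ 1053 mL = 0.01899335 mg/mL = 18993.35 ng/mL
Rate = 152901.8 ng/hr ÷ 18993.35 ng/mL = 8.050281 mL/hr

8.1 mL/hr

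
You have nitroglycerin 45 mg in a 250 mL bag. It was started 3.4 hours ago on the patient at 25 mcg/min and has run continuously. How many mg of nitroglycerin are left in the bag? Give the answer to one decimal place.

39.9 mg

25 mcg/min × 60 min/hr = 1500 mcg/hr
Concentration = 45 mg ÷ 250 mL = 0.18 mg/mL = 180 mcg/mL
Rate = 1500 mcg/hr ÷ 180 mcg/mL = 8.333333 mL/hr
Volume infused = 8.333333 mL/hr × 3.4 hr = 28.33333 mL
Volume remaining = 250 − 28.33333 = 221.6667 mL
Drug remaining = 221.6667 mL × 180 mcg/mL = 39900 mcg = 39.9 mg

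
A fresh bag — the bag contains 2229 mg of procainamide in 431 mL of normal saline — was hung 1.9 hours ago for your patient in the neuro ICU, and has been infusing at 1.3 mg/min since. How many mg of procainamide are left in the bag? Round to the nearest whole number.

2081 mg

1.3 mg/min × 60 min/hr = 78 mg/hr
Concentration = 2229 mg ÷ 431 mL = 5.171694 mg/mL
Rate = 78 mg/hr ÷ 5.171694 mg/mL = 15.0821 mL/hr
Volume infused = 15.0821 mL/hr × 1.9 hr = 28.65599 mL
Volume remaining = 431 − 28.65599 = 402.344 mL
Drug remaining = 402.344 mL × 5.171694 mg/mL = 2080.8 mg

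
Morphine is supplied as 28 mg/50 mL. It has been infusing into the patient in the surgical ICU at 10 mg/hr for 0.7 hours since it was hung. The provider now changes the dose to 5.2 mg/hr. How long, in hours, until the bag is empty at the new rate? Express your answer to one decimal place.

Initial rate:
Concentration = 28 mg ÷ 50 mL = 0.56 mg/mL
Rate = 10 mg/hr ÷ 0.56 mg/mL = 17.85714 mL/hr
Volume infused so far = 17.85714 mL/hr × 0.7 hr = 12.5 mL
Volume remaining = 50 − 12.5 = 37.5 mL
New rate:
Rate = 5.2 mg/hr ÷ 0.56 mg/mL = 9.285714 mL/hr
Time remaining = 37.5 mL ÷ 9.285714 mL/hr = 4.038462 hr

4.0 hours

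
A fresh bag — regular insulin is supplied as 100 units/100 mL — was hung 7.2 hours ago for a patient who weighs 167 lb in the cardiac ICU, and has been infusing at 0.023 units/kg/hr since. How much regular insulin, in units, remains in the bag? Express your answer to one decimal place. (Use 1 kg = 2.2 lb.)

Weight = 167 lb ÷ 2.2 lb/kg = 75.90909 kg
Dose = 0.023 units/kg/hr × 75.90909 kg = 1.745909 units/hr
Concentration = 100 units ÷ 100 mL = 1 units/mL
Rate = 1.745909 units/hr ÷ 1 units/mL = 1.745909 mL/hr
Volume infused = 1.745909 mL/hr × 7.2 hr = 12.57055 mL
Volume remaining = 100 − 12.57055 = 87.42945 mL
Drug remaining = 87.42945 mL × 1 units/mL = 87.42945 units

87.4 units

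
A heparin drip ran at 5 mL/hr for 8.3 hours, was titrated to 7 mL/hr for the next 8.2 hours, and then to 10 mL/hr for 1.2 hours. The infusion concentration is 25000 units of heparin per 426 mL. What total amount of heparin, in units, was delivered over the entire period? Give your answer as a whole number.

6508 units

Concentration = 25000 units ÷ 426 mL = 58.68545 units/mL
Stage 1: 5 mL/hr × 8.3 hr = 41.5 mL → 41.5 mL × 58.68545 units/mL = 2435.446 units
Stage 2: 7 mL/hr × 8.2 hr = 57.4 mL → 57.4 mL × 58.68545 units/mL = 3368.545 units
Stage 3: 10 mL/hr × 1.2 hr = 12 mL → 12 mL × 58.68545 units/mL = 704.2254 units
Total = 2435.446 + 3368.545 + 704.2254 = 6508.216 units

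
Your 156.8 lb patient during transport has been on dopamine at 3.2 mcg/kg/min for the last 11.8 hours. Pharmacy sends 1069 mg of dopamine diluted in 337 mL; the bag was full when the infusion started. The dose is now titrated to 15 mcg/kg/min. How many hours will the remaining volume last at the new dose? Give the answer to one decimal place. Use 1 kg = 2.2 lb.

14.1 hours

Initial rate:
Weight = 156.8 lb ÷ 2.2 lb/kg = 71.27273 kg
Dose = 3.2 mcg/kg/min × 71.27273 kg = 228.0727 mcg/min
228.0727 mcg/min × 60 min/hr = 13684.36 mcg/hr
Concentration = 1069 mg ÷ 337 mL = 3.172107 mg/mL = 3172.107 mcg/mL
Rate = 13684.36 mcg/hr ÷ 3172.107 mcg/mL = 4.313967 mL/hr
Volume infused so far = 4.313967 mL/hr × 11.8 hr = 50.90481 mL
Volume remaining = 337 − 50.90481 = 286.0952 mL
New rate:
Dose = 15 mcg/kg/min × 71.27273 kg = 1069.091 mcg/min
1069.091 mcg/min × 60 min/hr = 64145.45 mcg/hr
Rate = 64145.45 mcg/hr ÷ 3172.107 mcg/mL = 20.22172 mL/hr
Time remaining = 286.0952 mL ÷ 20.22172 mL/hr = 14.14792 hr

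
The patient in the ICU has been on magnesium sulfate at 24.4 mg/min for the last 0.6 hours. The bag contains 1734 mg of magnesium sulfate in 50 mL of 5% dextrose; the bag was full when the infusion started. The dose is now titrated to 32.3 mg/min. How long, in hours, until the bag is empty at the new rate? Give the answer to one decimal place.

0.4 hours

Initial rate:
24.4 mg/min × 60 min/hr = 1464 mg/hr
Concentration = 1734 mg ÷ 50 mL = 34.68 mg/mL
Rate = 1464 mg/hr ÷ 34.68 mg/mL = 42.21453 mL/hr
Volume infused so far = 42.21453 mL/hr × 0.6 hr = 25.32872 mL
Volume remaining = 50 − 25.32872 = 24.67128 mL
New rate:
32.3 mg/min × 60 min/hr = 1938 mg/hr
Rate = 1938 mg/hr ÷ 34.68 mg/mL = 55.88235 mL/hr
Time remaining = 24.67128 mL ÷ 55.88235 mL/hr = 0.4414861 hr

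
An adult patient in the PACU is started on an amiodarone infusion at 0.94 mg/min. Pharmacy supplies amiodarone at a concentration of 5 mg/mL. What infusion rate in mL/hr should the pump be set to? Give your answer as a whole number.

11 mL/hr

0.94 mg/min × 60 min/hr = 56.4 mg/hr
Rate = 56.4 mg/hr ÷ 5 mg/mL = 11.28 mL/hr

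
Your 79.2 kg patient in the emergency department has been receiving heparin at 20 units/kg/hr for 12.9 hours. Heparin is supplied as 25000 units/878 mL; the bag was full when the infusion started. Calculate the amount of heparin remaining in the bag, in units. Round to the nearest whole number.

Dose = 20 units/kg/hr × 79.2 kg = 1584 units/hr
Concentration = 25000 units ÷ 878 mL = 28.4738 units/mL
Rate = 1584 units/hr ÷ 28.4738 units/mL = 55.63008 mL/hr
Volume infused = 55.63008 mL/hr × 12.9 hr = 717.628 mL
Volume remaining = 878 − 717.628 = 160.372 mL
Drug remaining = 160.372 mL × 28.4738 units/mL = 4566.4 units

4566 units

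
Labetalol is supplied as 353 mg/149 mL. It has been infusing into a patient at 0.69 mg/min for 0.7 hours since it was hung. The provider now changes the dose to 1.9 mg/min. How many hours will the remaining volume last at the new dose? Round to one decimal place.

Initial rate:
0.69 mg/min × 60 min/hr = 41.4 mg/hr
Concentration = 353 mg ÷ 149 mL = 2.369128 mg/mL
Rate = 41.4 mg/hr ÷ 2.369128 mg/mL = 17.47479 mL/hr
Volume infused so far = 17.47479 mL/hr × 0.7 hr = 12.23235 mL
Volume remaining = 149 − 12.23235 = 136.7676 mL
New rate:
1.9 mg/min × 60 min/hr = 114 mg/hr
Rate = 114 mg/hr ÷ 2.369128 mg/mL = 48.11898 mL/hr
Time remaining = 136.7676 mL ÷ 48.11898 mL/hr = 2.842281 hr

2.8 hours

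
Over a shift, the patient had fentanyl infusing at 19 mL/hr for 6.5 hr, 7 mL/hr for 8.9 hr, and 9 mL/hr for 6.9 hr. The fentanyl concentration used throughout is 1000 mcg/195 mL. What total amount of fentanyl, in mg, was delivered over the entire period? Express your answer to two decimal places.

1.27 mg

Concentration = 1000 mcg ÷ 195 mL = 5.128205 mcg/mL
Stage 1: 19 mL/hr × 6.5 hr = 123.5 mL → 123.5 mL × 5.128205 mcg/mL = 633.3333 mcg
Stage 2: 7 mL/hr × 8.9 hr = 62.3 mL → 62.3 mL × 5.128205 mcg/mL = 319.4872 mcg
Stage 3: 9 mL/hr × 6.9 hr = 62.1 mL → 62.1 mL × 5.128205 mcg/mL = 318.4615 mcg
Total = 633.3333 + 319.4872 + 318.4615 = 1271.282 mcg = 1.271282 mg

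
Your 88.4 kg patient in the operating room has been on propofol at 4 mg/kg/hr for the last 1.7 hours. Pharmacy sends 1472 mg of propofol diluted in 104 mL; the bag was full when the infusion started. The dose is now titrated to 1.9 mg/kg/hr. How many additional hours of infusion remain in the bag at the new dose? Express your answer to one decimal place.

5.2 hours

Initial rate:
Dose = 4 mg/kg/hr × 88.4 kg = 353.6 mg/hr
Concentration = 1472 mg ÷ 104 mL = 14.15385 mg/mL
Rate = 353.6 mg/hr ÷ 14.15385 mg/mL = 24.98261 mL/hr
Volume infused so far = 24.98261 mL/hr × 1.7 hr = 42.47043 mL
Volume remaining = 104 − 42.47043 = 61.52957 mL
New rate:
Dose = 1.9 mg/kg/hr × 88.4 kg = 167.96 mg/hr
Rate = 167.96 mg/hr ÷ 14.15385 mg/mL = 11.86674 mL/hr
Time remaining = 61.52957 mL ÷ 11.86674 mL/hr = 5.185044 hr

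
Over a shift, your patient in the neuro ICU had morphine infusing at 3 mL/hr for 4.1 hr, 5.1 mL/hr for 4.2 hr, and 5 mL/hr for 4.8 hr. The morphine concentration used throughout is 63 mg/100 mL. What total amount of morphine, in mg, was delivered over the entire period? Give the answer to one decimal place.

Concentration = 63 mg ÷ 100 mL = 0.63 mg/mL
Stage 1: 3 mL/hr × 4.1 hr = 12.3 mL → 12.3 mL × 0.63 mg/mL = 7.749 mg
Stage 2: 5.1 mL/hr × 4.2 hr = 21.42 mL → 21.42 mL × 0.63 mg/mL = 13.4946 mg
Stage 3: 5 mL/hr × 4.8 hr = 24 mL → 24 mL × 0.63 mg/mL = 15.12 mg
Total = 7.749 + 13.4946 + 15.12 = 36.3636 mg

36.4 mg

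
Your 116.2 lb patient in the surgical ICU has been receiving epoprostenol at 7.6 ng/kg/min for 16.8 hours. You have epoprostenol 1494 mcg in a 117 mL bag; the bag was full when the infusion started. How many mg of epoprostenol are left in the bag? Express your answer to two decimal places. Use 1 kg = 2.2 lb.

Weight = 116.2 lb ÷ 2.2 lb/kg = 52.81818 kg
Dose = 7.6 ng/kg/min × 52.81818 kg = 401.4182 ng/min
401.4182 ng/min × 60 min/hr = 24085.09 ng/hr
Concentration = 1494 mcg ÷ 117 mL = 12.76923 mcg/mL = 12769.23 ng/mL
Rate = 24085.09 ng/hr ÷ 12769.23 ng/mL = 1.886182 mL/hr
Volume infused = 1.886182 mL/hr × 16.8 hr = 31.68785 mL
Volume remaining = 117 − 31.68785 = 85.31215 mL
Drug remaining = 85.31215 mL × 12769.23 ng/mL = 1089370 ng = 1.08937 mg

1.09 mg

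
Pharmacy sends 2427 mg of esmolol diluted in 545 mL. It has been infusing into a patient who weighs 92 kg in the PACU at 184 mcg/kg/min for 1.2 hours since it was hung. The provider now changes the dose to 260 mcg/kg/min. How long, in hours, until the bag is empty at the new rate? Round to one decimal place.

Initial rate:
Dose = 184 mcg/kg/min × 92 kg = 16928 mcg/min
16928 mcg/min × 60 min/hr = 1015680 mcg/hr
Concentration = 2427 mg ÷ 545 mL = 4.453211 mg/mL = 4453.211 mcg/mL
Rate = 1015680 mcg/hr ÷ 4453.211 mcg/mL = 228.0781 mL/hr
Volume infused so far = 228.0781 mL/hr × 1.2 hr = 273.6937 mL
Volume remaining = 545 − 273.6937 = 271.3063 mL
New rate:
Dose = 260 mcg/kg/min × 92 kg = 23920 mcg/min
23920 mcg/min × 60 min/hr = 1435200 mcg/hr
Rate = 1435200 mcg/hr ÷ 4453.211 mcg/mL = 322.2843 mL/hr
Time remaining = 271.3063 mL ÷ 322.2843 mL/hr = 0.8418227 hr

0.8 hours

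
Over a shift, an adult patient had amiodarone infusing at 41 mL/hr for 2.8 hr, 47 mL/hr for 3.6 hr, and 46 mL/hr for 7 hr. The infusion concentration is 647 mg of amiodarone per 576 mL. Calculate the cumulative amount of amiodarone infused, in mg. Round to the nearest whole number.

681 mg

Concentration = 647 mg ÷ 576 mL = 1.123264 mg/mL
Stage 1: 41 mL/hr × 2.8 hr = 114.8 mL → 114.8 mL × 1.123264 mg/mL = 128.9507 mg
Stage 2: 47 mL/hr × 3.6 hr = 169.2 mL → 169.2 mL × 1.123264 mg/mL = 190.0563 mg
Stage 3: 46 mL/hr × 7 hr = 322 mL → 322 mL × 1.123264 mg/mL = 361.691 mg
Total = 128.9507 + 190.0563 + 361.691 = 680.6979 mg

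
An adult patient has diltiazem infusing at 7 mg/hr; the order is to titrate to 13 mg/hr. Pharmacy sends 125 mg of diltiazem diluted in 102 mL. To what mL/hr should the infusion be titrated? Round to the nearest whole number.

11 mL/hr

Concentration = 125 mg ÷ 102 mL = 1.22549 mg/mL
Rate = 13 mg/hr ÷ 1.22549 mg/mL = 10.608 mL/hr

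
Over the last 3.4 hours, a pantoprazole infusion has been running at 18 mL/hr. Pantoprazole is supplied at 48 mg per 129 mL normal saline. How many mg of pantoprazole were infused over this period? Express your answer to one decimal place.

22.8 mg

Concentration = 48 mg ÷ 129 mL = 0.372093 mg/mL
Drug rate = 18 mL/hr × 0.372093 mg/mL = 6.697674 mg/hr
Total = 6.697674 mg/hr × 3.4 hr = 22.77209 mg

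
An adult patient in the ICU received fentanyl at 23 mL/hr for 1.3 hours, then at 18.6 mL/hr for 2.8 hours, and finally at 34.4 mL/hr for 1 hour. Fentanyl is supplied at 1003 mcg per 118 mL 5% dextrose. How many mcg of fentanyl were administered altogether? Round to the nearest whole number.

989 mcg

Concentration = 1003 mcg ÷ 118 mL = 8.5 mcg/mL
Stage 1: 23 mL/hr × 1.3 hr = 29.9 mL → 29.9 mL × 8.5 mcg/mL = 254.15 mcg
Stage 2: 18.6 mL/hr × 2.8 hr = 52.08 mL → 52.08 mL × 8.5 mcg/mL = 442.68 mcg
Stage 3: 34.4 mL/hr × 1 hr = 34.4 mL → 34.4 mL × 8.5 mcg/mL = 292.4 mcg
Total = 254.15 + 442.68 + 292.4 = 989.23 mcg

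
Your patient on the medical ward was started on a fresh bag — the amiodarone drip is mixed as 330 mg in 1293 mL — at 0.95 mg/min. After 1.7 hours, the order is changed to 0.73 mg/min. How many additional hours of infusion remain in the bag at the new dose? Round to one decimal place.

5.3 hours

Initial rate:
0.95 mg/min × 60 min/hr = 57 mg/hr
Concentration = 330 mg ÷ 1293 mL = 0.2552204 mg/mL
Rate = 57 mg/hr ÷ 0.2552204 mg/mL = 223.3364 mL/hr
Volume infused so far = 223.3364 mL/hr × 1.7 hr = 379.6718 mL
Volume remaining = 1293 − 379.6718 = 913.3282 mL
New rate:
0.73 mg/min × 60 min/hr = 43.8 mg/hr
Rate = 43.8 mg/hr ÷ 0.2552204 mg/mL = 171.6164 mL/hr
Time remaining = 913.3282 mL ÷ 171.6164 mL/hr = 5.321918 hr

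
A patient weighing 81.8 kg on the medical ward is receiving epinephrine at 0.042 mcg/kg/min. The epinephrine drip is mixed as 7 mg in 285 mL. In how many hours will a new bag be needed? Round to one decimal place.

34.0 hours

Dose = 0.042 mcg/kg/min × 81.8 kg = 3.4356 mcg/min
3.4356 mcg/min × 60 min/hr = 206.136 mcg/hr
Concentration = 7 mg ÷ 285 mL = 0.0245614 mg/mL = 24.5614 mcg/mL
Rate = 206.136 mcg/hr ÷ 24.5614 mcg/mL = 8.39268 mL/hr
Duration = 285 mL ÷ 8.39268 mL/hr = 33.95816 hr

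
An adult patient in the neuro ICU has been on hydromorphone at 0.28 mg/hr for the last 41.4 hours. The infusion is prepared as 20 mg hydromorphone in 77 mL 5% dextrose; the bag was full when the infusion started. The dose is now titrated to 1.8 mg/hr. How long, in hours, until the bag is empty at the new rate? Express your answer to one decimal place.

4.7 hours

Initial rate:
Concentration = 20 mg ÷ 77 mL = 0.2597403 mg/mL
Rate = 0.28 mg/hr ÷ 0.2597403 mg/mL = 1.078 mL/hr
Volume infused so far = 1.078 mL/hr × 41.4 hr = 44.6292 mL
Volume remaining = 77 − 44.6292 = 32.3708 mL
New rate:
Rate = 1.8 mg/hr ÷ 0.2597403 mg/mL = 6.93 mL/hr
Time remaining = 32.3708 mL ÷ 6.93 mL/hr = 4.671111 hr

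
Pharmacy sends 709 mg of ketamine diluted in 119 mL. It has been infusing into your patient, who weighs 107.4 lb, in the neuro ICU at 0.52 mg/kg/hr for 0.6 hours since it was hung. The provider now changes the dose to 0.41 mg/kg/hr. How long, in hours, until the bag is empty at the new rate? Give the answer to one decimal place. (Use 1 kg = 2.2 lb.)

34.7 hours

Initial rate:
Weight = 107.4 lb ÷ 2.2 lb/kg = 48.81818 kg
Dose = 0.52 mg/kg/hr × 48.81818 kg = 25.38545 mg/hr
Concentration = 709 mg ÷ 119 mL = 5.957983 mg/mL
Rate = 25.38545 mg/hr ÷ 5.957983 mg/mL = 4.260746 mL/hr
Volume infused so far = 4.260746 mL/hr × 0.6 hr = 2.556448 mL
Volume remaining = 119 − 2.556448 = 116.4436 mL
New rate:
Dose = 0.41 mg/kg/hr × 48.81818 kg = 20.01545 mg/hr
Rate = 20.01545 mg/hr ÷ 5.957983 mg/mL = 3.359435 mL/hr
Time remaining = 116.4436 mL ÷ 3.359435 mL/hr = 34.66165 hr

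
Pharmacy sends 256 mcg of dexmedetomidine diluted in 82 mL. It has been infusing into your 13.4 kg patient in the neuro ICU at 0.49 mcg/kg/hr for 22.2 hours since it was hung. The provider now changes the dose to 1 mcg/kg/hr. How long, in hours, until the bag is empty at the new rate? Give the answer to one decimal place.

Initial rate:
Dose = 0.49 mcg/kg/hr × 13.4 kg = 6.566 mcg/hr
Concentration = 256 mcg ÷ 82 mL = 3.121951 mcg/mL
Rate = 6.566 mcg/hr ÷ 3.121951 mcg/mL = 2.103172 mL/hr
Volume infused so far = 2.103172 mL/hr × 22.2 hr = 46.69042 mL
Volume remaining = 82 − 46.69042 = 35.30958 mL
New rate:
Dose = 1 mcg/kg/hr × 13.4 kg = 13.4 mcg/hr
Rate = 13.4 mcg/hr ÷ 3.121951 mcg/mL = 4.292187 mL/hr
Time remaining = 35.30958 mL ÷ 4.292187 mL/hr = 8.226478 hr

8.2 hours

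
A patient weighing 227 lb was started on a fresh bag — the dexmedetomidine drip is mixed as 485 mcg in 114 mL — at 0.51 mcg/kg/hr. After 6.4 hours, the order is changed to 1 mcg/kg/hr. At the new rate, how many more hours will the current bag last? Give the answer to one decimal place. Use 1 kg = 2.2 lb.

1.4 hours

Initial rate:
Weight = 227 lb ÷ 2.2 lb/kg = 103.1818 kg
Dose = 0.51 mcg/kg/hr × 103.1818 kg = 52.62273 mcg/hr
Concentration = 485 mcg ÷ 114 mL = 4.254386 mcg/mL
Rate = 52.62273 mcg/hr ÷ 4.254386 mcg/mL = 12.36905 mL/hr
Volume infused so far = 12.36905 mL/hr × 6.4 hr = 79.16194 mL
Volume remaining = 114 − 79.16194 = 34.83806 mL
New rate:
Dose = 1 mcg/kg/hr × 103.1818 kg = 103.1818 mcg/hr
Rate = 103.1818 mcg/hr ÷ 4.254386 mcg/mL = 24.25305 mL/hr
Time remaining = 34.83806 mL ÷ 24.25305 mL/hr = 1.436441 hr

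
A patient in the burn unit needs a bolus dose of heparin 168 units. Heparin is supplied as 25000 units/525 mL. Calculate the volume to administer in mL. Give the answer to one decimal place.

Concentration = 25000 units ÷ 525 mL = 47.61905 units/mL
Volume = 168 units ÷ 47.61905 units/mL = 3.528 mL

3.5 mL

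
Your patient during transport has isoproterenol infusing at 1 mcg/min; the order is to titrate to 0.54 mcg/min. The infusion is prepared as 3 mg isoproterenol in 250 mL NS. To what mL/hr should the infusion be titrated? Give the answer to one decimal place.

0.54 mcg/min × 60 min/hr = 32.4 mcg/hr
Concentration = 3 mg ÷ 250 mL = 0.012 mg/mL = 12 mcg/mL
Rate = 32.4 mcg/hr ÷ 12 mcg/mL = 2.7 mL/hr

2.7 mL/hr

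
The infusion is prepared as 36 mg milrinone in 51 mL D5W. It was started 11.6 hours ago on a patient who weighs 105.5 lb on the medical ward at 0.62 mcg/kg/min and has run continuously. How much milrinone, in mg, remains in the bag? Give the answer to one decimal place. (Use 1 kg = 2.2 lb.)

Weight = 105.5 lb ÷ 2.2 lb/kg = 47.95455 kg
Dose = 0.62 mcg/kg/min × 47.95455 kg = 29.73182 mcg/min
29.73182 mcg/min × 60 min/hr = 1783.909 mcg/hr
Concentration = 36 mg ÷ 51 mL = 0.7058824 mg/mL = 705.8824 mcg/mL
Rate = 1783.909 mcg/hr ÷ 705.8824 mcg/mL = 2.527205 mL/hr
Volume infused = 2.527205 mL/hr × 11.6 hr = 29.31557 mL
Volume remaining = 51 − 29.31557 = 21.68443 mL
Drug remaining = 21.68443 mL × 705.8824 mcg/mL = 15306.65 mcg = 15.30665 mg

15.3 mg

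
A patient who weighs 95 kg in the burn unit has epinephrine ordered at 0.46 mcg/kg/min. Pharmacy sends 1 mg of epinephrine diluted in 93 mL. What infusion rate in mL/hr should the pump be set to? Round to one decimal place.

243.8 mL/hr

Dose = 0.46 mcg/kg/min × 95 kg = 43.7 mcg/min
43.7 mcg/min × 60 min/hr = 2622 mcg/hr
Concentration = 1 mg ÷ 93 mL = 0.01075269 mg/mL = 10.75269 mcg/mL
Rate = 2622 mcg/hr ÷ 10.75269 mcg/mL = 243.846 mL/hr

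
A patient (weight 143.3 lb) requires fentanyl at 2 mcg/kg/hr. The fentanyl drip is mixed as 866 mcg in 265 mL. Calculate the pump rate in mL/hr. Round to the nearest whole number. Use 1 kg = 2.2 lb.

40 mL/hr

Weight = 143.3 lb ÷ 2.2 lb/kg = 65.13636 kg
Dose = 2 mcg/kg/hr × 65.13636 kg = 130.2727 mcg/hr
Concentration = 866 mcg ÷ 265 mL = 3.267925 mcg/mL
Rate = 130.2727 mcg/hr ÷ 3.267925 mcg/mL = 39.86406 mL/hr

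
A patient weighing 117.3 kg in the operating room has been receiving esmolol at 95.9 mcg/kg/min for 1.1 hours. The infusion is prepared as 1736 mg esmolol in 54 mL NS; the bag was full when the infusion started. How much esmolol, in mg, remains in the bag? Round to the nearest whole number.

Dose = 95.9 mcg/kg/min × 117.3 kg = 11249.07 mcg/min
11249.07 mcg/min × 60 min/hr = 674944.2 mcg/hr
Concentration = 1736 mg ÷ 54 mL = 32.14815 mg/mL = 32148.15 mcg/mL
Rate = 674944.2 mcg/hr ÷ 32148.15 mcg/mL = 20.99481 mL/hr
Volume infused = 20.99481 mL/hr × 1.1 hr = 23.09429 mL
Volume remaining = 54 − 23.09429 = 30.90571 mL
Drug remaining = 30.90571 mL × 32148.15 mcg/mL = 993561.4 mcg = 993.5614 mg

994 mg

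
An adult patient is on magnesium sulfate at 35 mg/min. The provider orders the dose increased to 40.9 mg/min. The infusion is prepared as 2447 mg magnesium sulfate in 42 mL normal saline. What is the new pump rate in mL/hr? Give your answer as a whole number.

42 mL/hr

40.9 mg/min × 60 min/hr = 2454 mg/hr
Concentration = 2447 mg ÷ 42 mL = 58.2619 mg/mL
Rate = 2454 mg/hr ÷ 58.2619 mg/mL = 42.12015 mL/hr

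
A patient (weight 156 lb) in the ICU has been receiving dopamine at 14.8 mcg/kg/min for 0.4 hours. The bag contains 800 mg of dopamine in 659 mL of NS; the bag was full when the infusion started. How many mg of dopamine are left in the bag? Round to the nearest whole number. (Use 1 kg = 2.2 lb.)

775 mg

Weight = 156 lb ÷ 2.2 lb/kg = 70.90909 kg
Dose = 14.8 mcg/kg/min × 70.90909 kg = 1049.455 mcg/min
1049.455 mcg/min × 60 min/hr = 62967.27 mcg/hr
Concentration = 800 mg ÷ 659 mL = 1.213961 mg/mL = 1213.961 mcg/mL
Rate = 62967.27 mcg/hr ÷ 1213.961 mcg/mL = 51.86929 mL/hr
Volume infused = 51.86929 mL/hr × 0.4 hr = 20.74772 mL
Volume remaining = 659 − 20.74772 = 638.2523 mL
Drug remaining = 638.2523 mL × 1213.961 mcg/mL = 774813.1 mcg = 774.8131 mg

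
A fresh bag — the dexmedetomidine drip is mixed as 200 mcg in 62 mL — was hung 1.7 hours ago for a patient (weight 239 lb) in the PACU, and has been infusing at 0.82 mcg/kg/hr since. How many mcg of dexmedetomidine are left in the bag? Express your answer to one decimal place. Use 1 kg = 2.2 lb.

Weight = 239 lb ÷ 2.2 lb/kg = 108.6364 kg
Dose = 0.82 mcg/kg/hr × 108.6364 kg = 89.08182 mcg/hr
Concentration = 200 mcg ÷ 62 mL = 3.225806 mcg/mL
Rate = 89.08182 mcg/hr ÷ 3.225806 mcg/mL = 27.61536 mL/hr
Volume infused = 27.61536 mL/hr × 1.7 hr = 46.94612 mL
Volume remaining = 62 − 46.94612 = 15.05388 mL
Drug remaining = 15.05388 mL × 3.225806 mcg/mL = 48.56091 mcg

48.6 mcg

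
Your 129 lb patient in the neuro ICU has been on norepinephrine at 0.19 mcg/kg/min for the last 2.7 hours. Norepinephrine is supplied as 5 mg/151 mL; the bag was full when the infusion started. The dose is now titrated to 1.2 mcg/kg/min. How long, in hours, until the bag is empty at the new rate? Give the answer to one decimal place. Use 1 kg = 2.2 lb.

Initial rate:
Weight = 129 lb ÷ 2.2 lb/kg = 58.63636 kg
Dose = 0.19 mcg/kg/min × 58.63636 kg = 11.14091 mcg/min
11.14091 mcg/min × 60 min/hr = 668.4545 mcg/hr
Concentration = 5 mg ÷ 151 mL = 0.03311258 mg/mL = 33.11258 mcg/mL
Rate = 668.4545 mcg/hr ÷ 33.11258 mcg/mL = 20.18733 mL/hr
Volume infused so far = 20.18733 mL/hr × 2.7 hr = 54.50578 mL
Volume remaining = 151 − 54.50578 = 96.49422 mL
New rate:
Dose = 1.2 mcg/kg/min × 58.63636 kg = 70.36364 mcg/min
70.36364 mcg/min × 60 min/hr = 4221.818 mcg/hr
Rate = 4221.818 mcg/hr ÷ 33.11258 mcg/mL = 127.4989 mL/hr
Time remaining = 96.49422 mL ÷ 127.4989 mL/hr = 0.7568239 hr

0.8 hours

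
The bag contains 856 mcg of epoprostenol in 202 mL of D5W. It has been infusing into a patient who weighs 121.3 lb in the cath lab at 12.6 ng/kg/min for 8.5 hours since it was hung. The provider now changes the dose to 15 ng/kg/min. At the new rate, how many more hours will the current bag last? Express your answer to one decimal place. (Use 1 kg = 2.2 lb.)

Initial rate:
Weight = 121.3 lb ÷ 2.2 lb/kg = 55.13636 kg
Dose = 12.6 ng/kg/min × 55.13636 kg = 694.7182 ng/min
694.7182 ng/min × 60 min/hr = 41683.09 ng/hr
Concentration = 856 mcg ÷ 202 mL = 4.237624 mcg/mL = 4237.624 ng/mL
Rate = 41683.09 ng/hr ÷ 4237.624 ng/mL = 9.83643 mL/hr
Volume infused so far = 9.83643 mL/hr × 8.5 hr = 83.60966 mL
Volume remaining = 202 − 83.60966 = 118.3903 mL
New rate:
Dose = 15 ng/kg/min × 55.13636 kg = 827.0455 ng/min
827.0455 ng/min × 60 min/hr = 49622.73 ng/hr
Rate = 49622.73 ng/hr ÷ 4237.624 ng/mL = 11.71004 mL/hr
Time remaining = 118.3903 mL ÷ 11.71004 mL/hr = 10.11016 hr

10.1 hours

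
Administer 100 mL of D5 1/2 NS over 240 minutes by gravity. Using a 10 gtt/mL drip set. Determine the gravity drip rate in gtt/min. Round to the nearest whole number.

4 gtt/min

100 mL ÷ (240 min) = 0.4166667 mL/min
0.4166667 mL/min × 10 gtt/mL = 4.166667 gtt/min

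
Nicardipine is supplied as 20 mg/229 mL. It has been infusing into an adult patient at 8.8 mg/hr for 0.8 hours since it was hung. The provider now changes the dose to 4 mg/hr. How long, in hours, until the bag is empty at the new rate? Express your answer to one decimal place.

Initial rate:
Concentration = 20 mg ÷ 229 mL = 0.08733624 mg/mL
Rate = 8.8 mg/hr ÷ 0.08733624 mg/mL = 100.76 mL/hr
Volume infused so far = 100.76 mL/hr × 0.8 hr = 80.608 mL
Volume remaining = 229 − 80.608 = 148.392 mL
New rate:
Rate = 4 mg/hr ÷ 0.08733624 mg/mL = 45.8 mL/hr
Time remaining = 148.392 mL ÷ 45.8 mL/hr = 3.24 hr

3.2 hours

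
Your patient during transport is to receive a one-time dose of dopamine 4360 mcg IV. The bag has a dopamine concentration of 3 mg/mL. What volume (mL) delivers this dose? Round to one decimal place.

1.5 mL

Concentration = 3 mg/mL = 3000 mcg/mL
Volume = 4360 mcg ÷ 3000 mcg/mL = 1.453333 mL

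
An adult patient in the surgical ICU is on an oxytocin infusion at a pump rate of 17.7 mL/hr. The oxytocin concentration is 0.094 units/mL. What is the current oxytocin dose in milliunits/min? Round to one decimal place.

27.7 milliunits/min

Concentration = 0.094 units/mL = 94 milliunits/mL
Drug rate = 17.7 mL/hr × 94 milliunits/mL = 1663.8 milliunits/hr
1663.8 milliunits/hr ÷ 60 min/hr = 27.73 milliunits/min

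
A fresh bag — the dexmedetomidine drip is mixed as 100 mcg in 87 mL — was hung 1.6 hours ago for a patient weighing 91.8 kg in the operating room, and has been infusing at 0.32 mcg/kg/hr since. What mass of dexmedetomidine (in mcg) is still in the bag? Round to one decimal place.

53.0 mcg

Dose = 0.32 mcg/kg/hr × 91.8 kg = 29.376 mcg/hr
Concentration = 100 mcg ÷ 87 mL = 1.149425 mcg/mL
Rate = 29.376 mcg/hr ÷ 1.149425 mcg/mL = 25.55712 mL/hr
Volume infused = 25.55712 mL/hr × 1.6 hr = 40.89139 mL
Volume remaining = 87 − 40.89139 = 46.10861 mL
Drug remaining = 46.10861 mL × 1.149425 mcg/mL = 52.9984 mcg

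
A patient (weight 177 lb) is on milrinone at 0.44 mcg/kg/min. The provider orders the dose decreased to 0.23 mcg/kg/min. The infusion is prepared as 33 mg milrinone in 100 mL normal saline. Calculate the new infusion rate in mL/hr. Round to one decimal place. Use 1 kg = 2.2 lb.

Weight = 177 lb ÷ 2.2 lb/kg = 80.45455 kg
Dose = 0.23 mcg/kg/min × 80.45455 kg = 18.50455 mcg/min
18.50455 mcg/min × 60 min/hr = 1110.273 mcg/hr
Concentration = 33 mg ÷ 100 mL = 0.33 mg/mL = 330 mcg/mL
Rate = 1110.273 mcg/hr ÷ 330 mcg/mL = 3.364463 mL/hr

3.4 mL/hr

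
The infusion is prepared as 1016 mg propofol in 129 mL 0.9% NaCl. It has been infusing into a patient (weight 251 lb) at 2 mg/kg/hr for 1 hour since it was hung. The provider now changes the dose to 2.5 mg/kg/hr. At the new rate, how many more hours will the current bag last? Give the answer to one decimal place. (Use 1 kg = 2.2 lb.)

2.8 hours

Initial rate:
Weight = 251 lb ÷ 2.2 lb/kg = 114.0909 kg
Dose = 2 mg/kg/hr × 114.0909 kg = 228.1818 mg/hr
Concentration = 1016 mg ÷ 129 mL = 7.875969 mg/mL
Rate = 228.1818 mg/hr ÷ 7.875969 mg/mL = 28.9719 mL/hr
Volume infused so far = 28.9719 mL/hr × 1 hr = 28.9719 mL
Volume remaining = 129 − 28.9719 = 100.0281 mL
New rate:
Dose = 2.5 mg/kg/hr × 114.0909 kg = 285.2273 mg/hr
Rate = 285.2273 mg/hr ÷ 7.875969 mg/mL = 36.21488 mL/hr
Time remaining = 100.0281 mL ÷ 36.21488 mL/hr = 2.762072 hr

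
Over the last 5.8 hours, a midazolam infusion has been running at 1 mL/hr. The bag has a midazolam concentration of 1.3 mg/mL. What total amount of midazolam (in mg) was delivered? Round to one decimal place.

Drug rate = 1 mL/hr × 1.3 mg/mL = 1.3 mg/hr
Total = 1.3 mg/hr × 5.8 hr = 7.54 mg

7.5 mg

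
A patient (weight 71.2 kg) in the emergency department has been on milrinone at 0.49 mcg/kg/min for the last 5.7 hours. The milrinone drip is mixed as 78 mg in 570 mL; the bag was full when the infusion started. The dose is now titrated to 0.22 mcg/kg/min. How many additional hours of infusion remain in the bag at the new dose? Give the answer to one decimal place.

Initial rate:
Dose = 0.49 mcg/kg/min × 71.2 kg = 34.888 mcg/min
34.888 mcg/min × 60 min/hr = 2093.28 mcg/hr
Concentration = 78 mg ÷ 570 mL = 0.1368421 mg/mL = 136.8421 mcg/mL
Rate = 2093.28 mcg/hr ÷ 136.8421 mcg/mL = 15.29705 mL/hr
Volume infused so far = 15.29705 mL/hr × 5.7 hr = 87.19316 mL
Volume remaining = 570 − 87.19316 = 482.8068 mL
New rate:
Dose = 0.22 mcg/kg/min × 71.2 kg = 15.664 mcg/min
15.664 mcg/min × 60 min/hr = 939.84 mcg/hr
Rate = 939.84 mcg/hr ÷ 136.8421 mcg/mL = 6.868062 mL/hr
Time remaining = 482.8068 mL ÷ 6.868062 mL/hr = 70.2974 hr

70.3 hours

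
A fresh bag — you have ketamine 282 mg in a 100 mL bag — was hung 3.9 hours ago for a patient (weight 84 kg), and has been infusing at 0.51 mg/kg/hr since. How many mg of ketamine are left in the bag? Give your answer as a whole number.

Dose = 0.51 mg/kg/hr × 84 kg = 42.84 mg/hr
Concentration = 282 mg ÷ 100 mL = 2.82 mg/mL
Rate = 42.84 mg/hr ÷ 2.82 mg/mL = 15.19149 mL/hr
Volume infused = 15.19149 mL/hr × 3.9 hr = 59.24681 mL
Volume remaining = 100 − 59.24681 = 40.75319 mL
Drug remaining = 40.75319 mL × 2.82 mg/mL = 114.924 mg

115 mg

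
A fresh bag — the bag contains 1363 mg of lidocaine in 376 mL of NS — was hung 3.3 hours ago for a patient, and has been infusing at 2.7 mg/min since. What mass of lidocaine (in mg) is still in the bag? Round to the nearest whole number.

2.7 mg/min × 60 min/hr = 162 mg/hr
Concentration = 1363 mg ÷ 376 mL = 3.625 mg/mL
Rate = 162 mg/hr ÷ 3.625 mg/mL = 44.68966 mL/hr
Volume infused = 44.68966 mL/hr × 3.3 hr = 147.4759 mL
Volume remaining = 376 − 147.4759 = 228.5241 mL
Drug remaining = 228.5241 mL × 3.625 mg/mL = 828.4 mg

828 mg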